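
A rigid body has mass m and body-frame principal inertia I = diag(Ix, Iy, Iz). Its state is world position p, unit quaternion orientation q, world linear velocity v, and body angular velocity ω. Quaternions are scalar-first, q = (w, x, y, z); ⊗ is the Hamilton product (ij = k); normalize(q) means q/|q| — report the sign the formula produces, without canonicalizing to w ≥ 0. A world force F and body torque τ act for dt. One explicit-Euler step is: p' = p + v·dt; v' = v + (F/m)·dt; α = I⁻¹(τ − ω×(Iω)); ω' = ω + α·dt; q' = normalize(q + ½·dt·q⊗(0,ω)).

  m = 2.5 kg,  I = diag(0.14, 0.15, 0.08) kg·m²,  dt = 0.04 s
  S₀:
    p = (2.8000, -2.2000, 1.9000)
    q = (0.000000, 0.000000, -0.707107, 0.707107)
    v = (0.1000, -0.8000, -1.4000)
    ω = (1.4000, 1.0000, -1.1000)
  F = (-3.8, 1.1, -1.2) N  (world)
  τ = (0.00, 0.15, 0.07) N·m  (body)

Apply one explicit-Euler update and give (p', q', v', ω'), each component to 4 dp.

a = (-1.5200, 0.4400, -0.4800)
p + v·dt = (2.8040, -2.2320, 1.8440)
v' = v + a·dt = (0.0392, -0.7824, -1.4192)
(τ − ω×Iω)/I = (-0.5500, 1.6160, 0.7000)
ω' = ω + α·dt = (1.3780, 1.0646, -1.0720)
q⊗(0,ω) = (1.4849247, 0.0707107, 0.9899498, 0.9899498)
q + ½dt·q⊗(0,ω), renormalized = (0.0297, 0.0014, -0.6867, 0.7263)

p' = (2.8040, -2.2320, 1.8440)
q' = (0.0297, 0.0014, -0.6867, 0.7263)
v' = (0.0392, -0.7824, -1.4192)
ω' = (1.3780, 1.0646, -1.0720)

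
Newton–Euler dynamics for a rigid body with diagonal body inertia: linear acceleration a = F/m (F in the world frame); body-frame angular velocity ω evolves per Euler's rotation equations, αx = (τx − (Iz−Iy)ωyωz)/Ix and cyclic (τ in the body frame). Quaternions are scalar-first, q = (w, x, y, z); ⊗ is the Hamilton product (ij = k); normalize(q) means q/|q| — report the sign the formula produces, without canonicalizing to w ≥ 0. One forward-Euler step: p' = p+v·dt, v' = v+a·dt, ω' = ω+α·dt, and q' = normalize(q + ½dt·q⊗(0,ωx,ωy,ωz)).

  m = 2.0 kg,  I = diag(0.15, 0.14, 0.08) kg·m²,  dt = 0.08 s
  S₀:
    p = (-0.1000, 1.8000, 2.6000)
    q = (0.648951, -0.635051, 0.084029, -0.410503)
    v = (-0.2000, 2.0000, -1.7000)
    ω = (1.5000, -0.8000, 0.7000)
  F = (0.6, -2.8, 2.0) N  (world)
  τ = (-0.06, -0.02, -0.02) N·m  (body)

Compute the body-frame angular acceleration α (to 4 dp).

α = (-0.6240, -0.6679, -0.4000)

precession coupling ω×(Iω) = (0.0336, 0.0735, 0.0120)
angular accel α = (-0.6240, -0.6679, -0.4000)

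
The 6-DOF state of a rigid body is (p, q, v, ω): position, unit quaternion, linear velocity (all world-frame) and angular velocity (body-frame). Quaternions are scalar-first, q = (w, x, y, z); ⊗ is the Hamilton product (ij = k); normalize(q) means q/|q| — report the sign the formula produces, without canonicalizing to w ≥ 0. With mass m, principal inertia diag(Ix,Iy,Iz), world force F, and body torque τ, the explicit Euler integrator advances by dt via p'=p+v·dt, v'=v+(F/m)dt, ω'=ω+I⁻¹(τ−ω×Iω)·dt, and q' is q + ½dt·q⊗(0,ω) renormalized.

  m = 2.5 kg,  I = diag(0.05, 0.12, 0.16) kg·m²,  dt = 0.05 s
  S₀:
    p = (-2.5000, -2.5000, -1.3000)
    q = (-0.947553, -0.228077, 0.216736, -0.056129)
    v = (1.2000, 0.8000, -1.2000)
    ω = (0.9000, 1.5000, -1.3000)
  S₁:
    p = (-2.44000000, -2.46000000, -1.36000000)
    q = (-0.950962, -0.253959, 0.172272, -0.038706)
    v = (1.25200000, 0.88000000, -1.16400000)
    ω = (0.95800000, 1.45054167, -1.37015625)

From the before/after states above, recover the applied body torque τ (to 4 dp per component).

rate change Δω = (0.05800000, -0.04945833, -0.07015625)
τ = I·(Δω/dt) + ω₀×(Iω₀) = (-0.0200, 0.0100, -0.1300)

τ = (-0.0200, 0.0100, -0.1300)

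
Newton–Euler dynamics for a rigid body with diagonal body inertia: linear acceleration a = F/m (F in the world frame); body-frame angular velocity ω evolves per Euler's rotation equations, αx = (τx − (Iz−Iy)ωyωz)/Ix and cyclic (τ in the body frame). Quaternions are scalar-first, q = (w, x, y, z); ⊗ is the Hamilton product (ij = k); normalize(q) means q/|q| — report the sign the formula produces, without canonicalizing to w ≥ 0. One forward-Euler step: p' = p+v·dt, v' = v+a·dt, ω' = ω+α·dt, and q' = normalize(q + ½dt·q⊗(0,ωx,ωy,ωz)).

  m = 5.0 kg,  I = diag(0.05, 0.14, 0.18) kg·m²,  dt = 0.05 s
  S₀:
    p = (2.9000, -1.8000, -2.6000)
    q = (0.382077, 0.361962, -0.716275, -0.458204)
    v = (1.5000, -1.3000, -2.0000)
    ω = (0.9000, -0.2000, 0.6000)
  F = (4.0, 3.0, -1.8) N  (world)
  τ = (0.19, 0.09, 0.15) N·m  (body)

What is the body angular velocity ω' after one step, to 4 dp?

ω' = (1.0948, -0.1428, 0.6462)

gyro term ω×Iω = (-0.0048, -0.0702, -0.0162)
α = I⁻¹(τ − ω×Iω) = (3.8960, 1.1443, 0.9233)
ω' = ω + α·dt = (1.0948, -0.1428, 0.6462)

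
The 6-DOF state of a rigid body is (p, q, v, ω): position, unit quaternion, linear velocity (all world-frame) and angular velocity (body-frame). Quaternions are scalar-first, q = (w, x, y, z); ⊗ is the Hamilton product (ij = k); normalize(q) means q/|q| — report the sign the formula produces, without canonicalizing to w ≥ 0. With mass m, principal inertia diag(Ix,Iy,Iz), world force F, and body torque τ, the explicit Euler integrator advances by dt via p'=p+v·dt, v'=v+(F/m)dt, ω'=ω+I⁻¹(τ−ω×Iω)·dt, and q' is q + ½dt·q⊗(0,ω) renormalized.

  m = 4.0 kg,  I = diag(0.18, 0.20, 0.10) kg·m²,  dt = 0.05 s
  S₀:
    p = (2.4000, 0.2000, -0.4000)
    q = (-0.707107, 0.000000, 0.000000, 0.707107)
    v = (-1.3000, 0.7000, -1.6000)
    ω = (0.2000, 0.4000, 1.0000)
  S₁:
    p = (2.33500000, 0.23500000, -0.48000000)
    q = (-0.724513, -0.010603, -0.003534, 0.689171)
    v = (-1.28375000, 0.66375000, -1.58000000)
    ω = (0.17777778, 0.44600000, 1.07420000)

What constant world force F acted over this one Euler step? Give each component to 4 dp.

F = (1.3000, -2.9000, 1.6000)

Δv = v₁−v₀ = (0.01625000, -0.03625000, 0.02000000)
F = m·Δv/dt = (1.3000, -2.9000, 1.6000)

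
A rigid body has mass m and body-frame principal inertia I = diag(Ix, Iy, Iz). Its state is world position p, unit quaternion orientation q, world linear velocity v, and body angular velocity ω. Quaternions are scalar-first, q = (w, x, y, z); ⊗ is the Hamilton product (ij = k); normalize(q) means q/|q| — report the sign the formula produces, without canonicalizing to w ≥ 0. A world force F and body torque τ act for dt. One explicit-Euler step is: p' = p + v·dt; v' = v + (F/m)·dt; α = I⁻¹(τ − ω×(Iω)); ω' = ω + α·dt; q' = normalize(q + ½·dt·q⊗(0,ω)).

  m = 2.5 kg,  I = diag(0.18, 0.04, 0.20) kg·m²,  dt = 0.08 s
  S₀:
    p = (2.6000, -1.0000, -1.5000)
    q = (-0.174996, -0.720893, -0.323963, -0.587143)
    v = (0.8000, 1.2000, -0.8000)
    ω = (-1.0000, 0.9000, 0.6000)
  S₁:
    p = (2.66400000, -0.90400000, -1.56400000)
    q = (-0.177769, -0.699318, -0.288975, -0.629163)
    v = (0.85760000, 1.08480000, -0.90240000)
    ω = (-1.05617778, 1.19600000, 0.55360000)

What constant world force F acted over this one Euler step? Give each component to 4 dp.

F = (1.8000, -3.6000, -3.2000)

Δv = v₁−v₀ = (0.05760000, -0.11520000, -0.10240000)
applied force F = (1.8000, -3.6000, -3.2000)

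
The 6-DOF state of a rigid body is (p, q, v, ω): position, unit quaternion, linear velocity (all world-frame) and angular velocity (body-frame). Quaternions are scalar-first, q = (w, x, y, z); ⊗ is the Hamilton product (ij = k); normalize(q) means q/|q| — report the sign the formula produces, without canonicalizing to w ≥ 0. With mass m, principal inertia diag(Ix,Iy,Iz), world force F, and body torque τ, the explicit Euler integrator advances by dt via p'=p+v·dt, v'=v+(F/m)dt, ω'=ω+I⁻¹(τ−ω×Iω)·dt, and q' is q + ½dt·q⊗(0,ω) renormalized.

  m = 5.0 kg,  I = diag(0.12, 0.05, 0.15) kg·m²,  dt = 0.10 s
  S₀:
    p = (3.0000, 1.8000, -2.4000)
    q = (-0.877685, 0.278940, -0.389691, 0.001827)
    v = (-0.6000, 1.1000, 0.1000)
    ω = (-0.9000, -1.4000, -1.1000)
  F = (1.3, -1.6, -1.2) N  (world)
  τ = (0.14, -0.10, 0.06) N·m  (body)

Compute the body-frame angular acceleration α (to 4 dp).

gyro term ω×Iω = (0.1540, -0.0297, -0.0882)
(τ − ω×Iω)/I = (-0.1167, -1.4060, 0.9880)

α = (-0.1167, -1.4060, 0.9880)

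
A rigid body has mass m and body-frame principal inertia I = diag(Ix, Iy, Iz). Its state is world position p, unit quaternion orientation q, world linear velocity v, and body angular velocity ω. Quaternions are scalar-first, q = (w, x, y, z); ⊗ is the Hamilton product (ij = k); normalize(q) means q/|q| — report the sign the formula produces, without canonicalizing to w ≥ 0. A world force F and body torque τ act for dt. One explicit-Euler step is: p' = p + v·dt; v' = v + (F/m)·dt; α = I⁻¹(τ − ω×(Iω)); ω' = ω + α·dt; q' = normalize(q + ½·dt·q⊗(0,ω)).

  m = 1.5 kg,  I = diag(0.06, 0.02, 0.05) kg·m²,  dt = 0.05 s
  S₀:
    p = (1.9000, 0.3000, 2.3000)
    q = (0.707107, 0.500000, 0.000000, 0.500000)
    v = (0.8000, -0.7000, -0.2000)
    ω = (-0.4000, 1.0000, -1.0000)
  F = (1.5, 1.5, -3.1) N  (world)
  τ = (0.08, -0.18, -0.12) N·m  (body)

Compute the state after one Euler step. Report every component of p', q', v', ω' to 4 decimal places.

precession coupling ω×(Iω) = (-0.0300, 0.0040, 0.0160)
α = I⁻¹(τ − ω×Iω) = (1.8333, -9.2000, -2.7200)
ω + α·dt = (-0.3083, 0.5400, -1.1360)
q⊗(0,ω) = (0.7000000, -0.7828428, 1.0071070, -0.2071070)
q + ½dt·q⊗(0,ω), renormalized = (0.7241, 0.4801, 0.0252, 0.4945)
linear accel F/m = (1.0000, 1.0000, -2.0667)
new position p' = (1.9400, 0.2650, 2.2900)
v + (F/m)dt = (0.8500, -0.6500, -0.3033)

p' = (1.9400, 0.2650, 2.2900)
q' = (0.7241, 0.4801, 0.0252, 0.4945)
v' = (0.8500, -0.6500, -0.3033)
ω' = (-0.3083, 0.5400, -1.1360)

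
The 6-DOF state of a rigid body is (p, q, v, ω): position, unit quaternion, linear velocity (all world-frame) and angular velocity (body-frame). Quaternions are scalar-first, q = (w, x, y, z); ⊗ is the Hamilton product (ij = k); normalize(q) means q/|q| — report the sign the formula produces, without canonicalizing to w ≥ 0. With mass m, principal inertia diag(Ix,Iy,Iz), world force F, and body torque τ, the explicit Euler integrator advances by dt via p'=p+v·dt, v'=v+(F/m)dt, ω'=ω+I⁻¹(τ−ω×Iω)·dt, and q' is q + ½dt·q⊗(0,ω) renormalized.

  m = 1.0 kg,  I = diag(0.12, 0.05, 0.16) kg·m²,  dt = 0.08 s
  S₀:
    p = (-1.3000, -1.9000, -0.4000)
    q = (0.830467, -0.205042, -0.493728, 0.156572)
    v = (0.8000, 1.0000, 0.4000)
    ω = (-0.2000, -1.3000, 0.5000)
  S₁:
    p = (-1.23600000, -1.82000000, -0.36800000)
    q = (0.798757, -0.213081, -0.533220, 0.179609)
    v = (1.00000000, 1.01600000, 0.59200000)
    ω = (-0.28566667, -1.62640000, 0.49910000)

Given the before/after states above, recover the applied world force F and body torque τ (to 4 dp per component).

Δv = v₁−v₀ = (0.20000000, 0.01600000, 0.19200000)
applied force F = (2.5000, 0.2000, 2.4000)
Δω = ω₁−ω₀ = (-0.08566667, -0.32640000, -0.00090000)
ω₀×(Iω₀) = (-0.0715, 0.0040, -0.0182)
I·α + gyro = (-0.2000, -0.2000, -0.0200)

F = (2.5000, 0.2000, 2.4000)
τ = (-0.2000, -0.2000, -0.0200)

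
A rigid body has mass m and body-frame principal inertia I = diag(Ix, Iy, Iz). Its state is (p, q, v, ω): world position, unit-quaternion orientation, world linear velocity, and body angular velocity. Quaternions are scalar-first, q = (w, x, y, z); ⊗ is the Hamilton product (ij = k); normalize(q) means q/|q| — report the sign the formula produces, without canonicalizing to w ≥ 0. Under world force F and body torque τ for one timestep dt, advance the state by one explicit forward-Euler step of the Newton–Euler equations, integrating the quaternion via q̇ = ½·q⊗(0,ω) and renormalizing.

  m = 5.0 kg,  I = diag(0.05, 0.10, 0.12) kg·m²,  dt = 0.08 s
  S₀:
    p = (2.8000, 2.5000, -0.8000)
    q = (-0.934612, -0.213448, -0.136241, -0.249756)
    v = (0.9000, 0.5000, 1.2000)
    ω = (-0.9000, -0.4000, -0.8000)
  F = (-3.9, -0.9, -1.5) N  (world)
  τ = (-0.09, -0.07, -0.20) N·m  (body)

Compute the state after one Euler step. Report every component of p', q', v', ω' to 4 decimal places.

a = F/m = (-0.7800, -0.1800, -0.3000)
new position p' = (2.8720, 2.5400, -0.7040)
v' = v + a·dt = (0.8376, 0.4856, 1.1760)
α = I⁻¹(τ − ω×Iω) = (-1.9280, -0.1960, -1.8167)
ω + α·dt = (-1.0542, -0.4157, -0.9453)
2q̇ = q⊗(0,ω) = (-0.4464044, 0.8502412, 0.4278668, 0.7104519)
updated quaternion q' = (-0.9512, -0.1792, -0.1190, -0.2211)

p' = (2.8720, 2.5400, -0.7040)
q' = (-0.9512, -0.1792, -0.1190, -0.2211)
v' = (0.8376, 0.4856, 1.1760)
ω' = (-1.0542, -0.4157, -0.9453)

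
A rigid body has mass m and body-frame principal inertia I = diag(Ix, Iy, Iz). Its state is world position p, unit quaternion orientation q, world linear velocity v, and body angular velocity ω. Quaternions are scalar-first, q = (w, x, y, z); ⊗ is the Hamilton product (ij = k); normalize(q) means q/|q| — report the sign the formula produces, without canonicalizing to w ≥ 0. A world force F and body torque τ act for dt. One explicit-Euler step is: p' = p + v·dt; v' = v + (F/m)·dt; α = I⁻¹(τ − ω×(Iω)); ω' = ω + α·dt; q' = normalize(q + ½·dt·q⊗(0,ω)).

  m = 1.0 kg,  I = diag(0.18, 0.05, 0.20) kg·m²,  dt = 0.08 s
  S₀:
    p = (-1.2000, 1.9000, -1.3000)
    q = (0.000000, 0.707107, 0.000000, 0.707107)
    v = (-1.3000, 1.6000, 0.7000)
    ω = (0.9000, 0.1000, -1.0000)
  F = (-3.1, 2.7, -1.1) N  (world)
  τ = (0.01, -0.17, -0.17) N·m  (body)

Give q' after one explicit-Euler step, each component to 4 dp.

q⊗(0,ω) = (0.0707107, -0.0707107, 1.3435033, 0.0707107)
updated quaternion q' = (0.0028, 0.7033, 0.0537, 0.7089)

q' = (0.0028, 0.7033, 0.0537, 0.7089)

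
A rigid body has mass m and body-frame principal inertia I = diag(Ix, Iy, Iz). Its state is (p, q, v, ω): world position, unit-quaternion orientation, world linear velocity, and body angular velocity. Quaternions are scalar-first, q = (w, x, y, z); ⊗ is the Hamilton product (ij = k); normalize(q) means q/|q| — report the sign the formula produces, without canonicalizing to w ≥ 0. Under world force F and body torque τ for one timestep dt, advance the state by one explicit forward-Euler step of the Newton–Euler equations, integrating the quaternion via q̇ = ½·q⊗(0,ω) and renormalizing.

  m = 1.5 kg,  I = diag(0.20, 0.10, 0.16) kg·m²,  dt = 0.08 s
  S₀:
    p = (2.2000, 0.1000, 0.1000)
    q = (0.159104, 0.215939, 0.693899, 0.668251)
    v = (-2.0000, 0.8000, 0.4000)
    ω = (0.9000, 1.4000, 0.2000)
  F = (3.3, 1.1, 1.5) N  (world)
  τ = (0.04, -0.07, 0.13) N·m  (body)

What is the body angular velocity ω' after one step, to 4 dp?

ω' = (0.9093, 1.3382, 0.3280)

angular accel α = (0.1160, -0.7720, 1.6000)
ω' = ω + α·dt = (0.9093, 1.3382, 0.3280)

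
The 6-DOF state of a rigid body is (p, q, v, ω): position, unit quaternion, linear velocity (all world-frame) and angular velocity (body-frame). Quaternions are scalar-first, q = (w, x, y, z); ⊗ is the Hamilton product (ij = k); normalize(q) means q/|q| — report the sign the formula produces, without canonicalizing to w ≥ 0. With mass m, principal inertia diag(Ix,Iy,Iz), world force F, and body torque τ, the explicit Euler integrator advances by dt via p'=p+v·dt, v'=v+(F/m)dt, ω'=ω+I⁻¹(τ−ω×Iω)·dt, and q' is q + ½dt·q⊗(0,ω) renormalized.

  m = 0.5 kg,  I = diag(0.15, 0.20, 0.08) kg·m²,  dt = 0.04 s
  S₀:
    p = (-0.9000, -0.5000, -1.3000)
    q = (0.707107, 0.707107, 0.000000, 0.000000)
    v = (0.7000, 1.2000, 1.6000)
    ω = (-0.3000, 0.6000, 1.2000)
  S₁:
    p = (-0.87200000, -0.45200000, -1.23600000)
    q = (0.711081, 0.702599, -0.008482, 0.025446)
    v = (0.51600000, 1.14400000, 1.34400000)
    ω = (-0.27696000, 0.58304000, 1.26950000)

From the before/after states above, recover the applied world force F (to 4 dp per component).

F = (-2.3000, -0.7000, -3.2000)

velocity change Δv = (-0.18400000, -0.05600000, -0.25600000)
m·(v₁−v₀)/dt = (-2.3000, -0.7000, -3.2000)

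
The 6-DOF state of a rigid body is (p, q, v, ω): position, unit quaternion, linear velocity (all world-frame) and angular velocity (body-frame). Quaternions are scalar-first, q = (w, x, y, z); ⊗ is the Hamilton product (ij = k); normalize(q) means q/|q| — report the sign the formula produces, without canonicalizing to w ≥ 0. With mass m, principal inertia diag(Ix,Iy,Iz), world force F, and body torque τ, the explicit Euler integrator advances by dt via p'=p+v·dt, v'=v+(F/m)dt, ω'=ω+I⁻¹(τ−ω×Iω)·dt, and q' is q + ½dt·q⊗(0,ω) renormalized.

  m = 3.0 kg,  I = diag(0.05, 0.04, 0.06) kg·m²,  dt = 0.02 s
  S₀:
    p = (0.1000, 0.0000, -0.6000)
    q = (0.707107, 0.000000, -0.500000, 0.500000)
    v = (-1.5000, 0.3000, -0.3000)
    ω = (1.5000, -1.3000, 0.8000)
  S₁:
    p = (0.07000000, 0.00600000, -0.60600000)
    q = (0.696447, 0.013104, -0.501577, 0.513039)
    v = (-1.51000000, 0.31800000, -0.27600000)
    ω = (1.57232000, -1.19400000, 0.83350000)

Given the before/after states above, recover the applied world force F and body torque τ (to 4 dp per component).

rate change Δω = (0.07232000, 0.10600000, 0.03350000)
applied torque τ = (0.1600, 0.2000, 0.1200)
Δv = v₁−v₀ = (-0.01000000, 0.01800000, 0.02400000)
F = m·Δv/dt = (-1.5000, 2.7000, 3.6000)

F = (-1.5000, 2.7000, 3.6000)
τ = (0.1600, 0.2000, 0.1200)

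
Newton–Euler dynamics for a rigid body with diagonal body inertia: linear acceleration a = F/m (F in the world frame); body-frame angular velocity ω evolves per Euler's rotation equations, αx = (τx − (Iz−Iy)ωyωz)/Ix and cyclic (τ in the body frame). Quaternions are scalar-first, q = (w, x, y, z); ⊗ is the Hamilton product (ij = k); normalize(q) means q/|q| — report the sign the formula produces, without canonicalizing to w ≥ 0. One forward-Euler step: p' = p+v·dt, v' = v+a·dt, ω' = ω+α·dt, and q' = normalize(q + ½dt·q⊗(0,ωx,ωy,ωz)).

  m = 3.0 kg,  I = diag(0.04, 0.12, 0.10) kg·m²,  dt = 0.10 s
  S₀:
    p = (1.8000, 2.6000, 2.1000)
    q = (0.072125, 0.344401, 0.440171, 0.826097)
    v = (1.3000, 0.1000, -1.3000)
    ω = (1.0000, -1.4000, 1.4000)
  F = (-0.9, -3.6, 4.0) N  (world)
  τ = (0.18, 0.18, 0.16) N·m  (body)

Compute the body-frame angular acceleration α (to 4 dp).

α = (3.5200, 2.2000, 2.7200)

ω×(Iω) gyroscopic = (0.0392, -0.0840, -0.1120)
angular accel α = (3.5200, 2.2000, 2.7200)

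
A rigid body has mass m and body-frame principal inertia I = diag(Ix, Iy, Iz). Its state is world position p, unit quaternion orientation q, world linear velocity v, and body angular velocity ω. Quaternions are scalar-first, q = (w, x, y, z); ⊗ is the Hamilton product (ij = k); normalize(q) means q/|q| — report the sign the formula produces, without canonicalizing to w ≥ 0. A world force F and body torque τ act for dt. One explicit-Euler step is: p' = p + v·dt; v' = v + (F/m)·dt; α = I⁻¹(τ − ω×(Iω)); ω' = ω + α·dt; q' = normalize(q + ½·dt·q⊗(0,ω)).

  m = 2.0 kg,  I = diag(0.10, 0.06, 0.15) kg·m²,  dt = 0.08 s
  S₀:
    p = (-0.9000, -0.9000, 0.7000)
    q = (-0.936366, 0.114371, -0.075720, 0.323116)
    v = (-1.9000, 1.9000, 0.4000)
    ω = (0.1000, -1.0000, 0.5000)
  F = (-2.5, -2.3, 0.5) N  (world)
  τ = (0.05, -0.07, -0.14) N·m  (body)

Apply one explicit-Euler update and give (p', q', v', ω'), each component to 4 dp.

a = (-1.2500, -1.1500, 0.2500)
p' = p + v·dt = (-1.0520, -0.7480, 0.7320)
v' = v + a·dt = (-2.0000, 1.8080, 0.4200)
gyro term ω×Iω = (-0.0450, -0.0025, 0.0040)
α = I⁻¹(τ − ω×Iω) = (0.9500, -1.1250, -0.9600)
ω + α·dt = (0.1760, -1.0900, 0.4232)
Hamilton product q⊗(0,ω) = (-0.2487151, 0.1916194, 0.9114921, -0.5749820)
updated quaternion q' = (-0.9454, 0.1219, -0.0392, 0.2998)

p' = (-1.0520, -0.7480, 0.7320)
q' = (-0.9454, 0.1219, -0.0392, 0.2998)
v' = (-2.0000, 1.8080, 0.4200)
ω' = (0.1760, -1.0900, 0.4232)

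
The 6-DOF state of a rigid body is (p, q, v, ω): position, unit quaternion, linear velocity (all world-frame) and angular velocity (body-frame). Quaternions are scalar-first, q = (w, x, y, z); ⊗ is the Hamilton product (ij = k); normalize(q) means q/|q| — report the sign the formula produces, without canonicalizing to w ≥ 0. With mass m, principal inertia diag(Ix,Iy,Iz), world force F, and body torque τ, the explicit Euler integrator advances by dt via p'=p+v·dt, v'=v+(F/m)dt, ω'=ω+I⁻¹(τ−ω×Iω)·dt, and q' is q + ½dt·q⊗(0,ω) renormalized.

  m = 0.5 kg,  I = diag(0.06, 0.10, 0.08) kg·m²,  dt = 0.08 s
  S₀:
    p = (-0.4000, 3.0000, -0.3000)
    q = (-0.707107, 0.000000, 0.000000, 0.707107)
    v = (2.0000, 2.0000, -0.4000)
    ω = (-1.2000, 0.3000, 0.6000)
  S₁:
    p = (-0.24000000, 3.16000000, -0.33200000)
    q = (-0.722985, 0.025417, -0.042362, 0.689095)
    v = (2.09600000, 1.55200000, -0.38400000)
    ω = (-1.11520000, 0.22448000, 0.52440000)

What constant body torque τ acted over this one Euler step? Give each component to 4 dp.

Δω = ω₁−ω₀ = (0.08480000, -0.07552000, -0.07560000)
precession coupling = (-0.0036, 0.0144, -0.0144)
I·α + gyro = (0.0600, -0.0800, -0.0900)

τ = (0.0600, -0.0800, -0.0900)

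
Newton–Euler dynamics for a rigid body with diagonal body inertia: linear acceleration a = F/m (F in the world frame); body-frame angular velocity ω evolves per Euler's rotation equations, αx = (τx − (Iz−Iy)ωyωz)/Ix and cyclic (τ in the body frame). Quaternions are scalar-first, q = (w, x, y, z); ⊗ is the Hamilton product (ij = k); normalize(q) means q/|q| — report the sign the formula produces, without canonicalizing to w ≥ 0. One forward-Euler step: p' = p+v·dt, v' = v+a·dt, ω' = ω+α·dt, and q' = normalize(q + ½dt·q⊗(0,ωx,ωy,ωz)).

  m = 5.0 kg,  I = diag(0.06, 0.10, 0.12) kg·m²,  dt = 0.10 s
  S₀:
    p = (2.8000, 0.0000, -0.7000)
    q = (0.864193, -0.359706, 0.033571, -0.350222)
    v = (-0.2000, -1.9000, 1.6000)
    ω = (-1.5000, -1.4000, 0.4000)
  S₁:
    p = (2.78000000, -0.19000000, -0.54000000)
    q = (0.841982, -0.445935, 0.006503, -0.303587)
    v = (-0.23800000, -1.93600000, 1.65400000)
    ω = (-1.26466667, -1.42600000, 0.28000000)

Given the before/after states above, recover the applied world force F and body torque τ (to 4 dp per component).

F = (-1.9000, -1.8000, 2.7000)
τ = (0.1300, 0.0100, -0.0600)

ω₁ − ω₀ = (0.23533333, -0.02600000, -0.12000000)
gyro term ω₀×Iω₀ = (-0.0112, 0.0360, 0.0840)
τ = I·(Δω/dt) + ω₀×(Iω₀) = (0.1300, 0.0100, -0.0600)
v₁ − v₀ = (-0.03800000, -0.03600000, 0.05400000)
m·(v₁−v₀)/dt = (-1.9000, -1.8000, 2.7000)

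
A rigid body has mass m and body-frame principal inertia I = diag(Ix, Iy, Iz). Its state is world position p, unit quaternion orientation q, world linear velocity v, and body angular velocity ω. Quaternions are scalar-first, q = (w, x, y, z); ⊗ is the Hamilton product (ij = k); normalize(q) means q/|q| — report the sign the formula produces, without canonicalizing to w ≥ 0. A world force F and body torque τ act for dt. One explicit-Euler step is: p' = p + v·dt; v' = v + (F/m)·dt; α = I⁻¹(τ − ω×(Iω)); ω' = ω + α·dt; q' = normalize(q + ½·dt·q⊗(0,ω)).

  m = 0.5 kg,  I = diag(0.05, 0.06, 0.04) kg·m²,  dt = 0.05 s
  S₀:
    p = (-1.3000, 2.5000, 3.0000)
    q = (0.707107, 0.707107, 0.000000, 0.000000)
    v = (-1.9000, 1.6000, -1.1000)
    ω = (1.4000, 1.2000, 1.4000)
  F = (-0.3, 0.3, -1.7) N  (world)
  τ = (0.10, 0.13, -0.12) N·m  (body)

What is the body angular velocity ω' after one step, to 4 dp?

gyro term ω×Iω = (-0.0336, 0.0196, 0.0168)
angular accel α = (2.6720, 1.8400, -3.4200)
new body rate ω' = (1.5336, 1.2920, 1.2290)

ω' = (1.5336, 1.2920, 1.2290)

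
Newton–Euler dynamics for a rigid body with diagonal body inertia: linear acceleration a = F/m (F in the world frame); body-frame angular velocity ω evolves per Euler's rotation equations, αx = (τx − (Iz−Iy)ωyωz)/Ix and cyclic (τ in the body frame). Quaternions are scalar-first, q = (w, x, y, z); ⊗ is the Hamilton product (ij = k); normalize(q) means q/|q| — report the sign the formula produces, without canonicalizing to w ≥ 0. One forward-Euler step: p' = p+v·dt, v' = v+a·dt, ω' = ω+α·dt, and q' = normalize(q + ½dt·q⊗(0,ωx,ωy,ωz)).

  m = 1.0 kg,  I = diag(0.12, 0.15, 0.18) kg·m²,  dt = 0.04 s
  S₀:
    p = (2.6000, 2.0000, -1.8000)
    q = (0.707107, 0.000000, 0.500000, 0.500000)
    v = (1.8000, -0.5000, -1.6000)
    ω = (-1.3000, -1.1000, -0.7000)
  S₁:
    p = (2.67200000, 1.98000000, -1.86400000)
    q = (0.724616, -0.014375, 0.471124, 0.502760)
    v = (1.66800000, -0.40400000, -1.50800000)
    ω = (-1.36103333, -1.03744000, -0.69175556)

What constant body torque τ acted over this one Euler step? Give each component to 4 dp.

τ = (-0.1600, 0.1800, 0.0800)

ω₁ − ω₀ = (-0.06103333, 0.06256000, 0.00824444)
gyro term ω₀×Iω₀ = (0.0231, -0.0546, 0.0429)
I·α + gyro = (-0.1600, 0.1800, 0.0800)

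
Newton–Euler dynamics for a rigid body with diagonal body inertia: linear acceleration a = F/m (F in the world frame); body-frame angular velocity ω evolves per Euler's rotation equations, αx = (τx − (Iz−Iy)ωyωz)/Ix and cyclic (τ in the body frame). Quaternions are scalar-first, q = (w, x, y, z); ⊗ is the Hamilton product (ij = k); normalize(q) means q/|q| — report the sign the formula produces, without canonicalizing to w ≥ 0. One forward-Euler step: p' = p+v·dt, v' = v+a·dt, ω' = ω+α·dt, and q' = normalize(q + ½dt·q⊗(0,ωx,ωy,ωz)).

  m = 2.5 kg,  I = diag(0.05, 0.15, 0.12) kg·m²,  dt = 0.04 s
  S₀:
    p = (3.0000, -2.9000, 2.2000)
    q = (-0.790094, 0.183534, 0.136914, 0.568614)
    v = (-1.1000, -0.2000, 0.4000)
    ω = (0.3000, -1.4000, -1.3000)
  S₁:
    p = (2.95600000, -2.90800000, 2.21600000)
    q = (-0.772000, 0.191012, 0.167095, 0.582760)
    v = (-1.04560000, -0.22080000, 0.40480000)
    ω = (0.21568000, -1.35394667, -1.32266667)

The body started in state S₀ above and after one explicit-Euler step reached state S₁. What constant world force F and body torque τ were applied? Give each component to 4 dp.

velocity change Δv = (0.05440000, -0.02080000, 0.00480000)
F = m·Δv/dt = (3.4000, -1.3000, 0.3000)
ω₁ − ω₀ = (-0.08432000, 0.04605333, -0.02266667)
τ = I·(Δω/dt) + ω₀×(Iω₀) = (-0.1600, 0.2000, -0.1100)

F = (3.4000, -1.3000, 0.3000)
τ = (-0.1600, 0.2000, -0.1100)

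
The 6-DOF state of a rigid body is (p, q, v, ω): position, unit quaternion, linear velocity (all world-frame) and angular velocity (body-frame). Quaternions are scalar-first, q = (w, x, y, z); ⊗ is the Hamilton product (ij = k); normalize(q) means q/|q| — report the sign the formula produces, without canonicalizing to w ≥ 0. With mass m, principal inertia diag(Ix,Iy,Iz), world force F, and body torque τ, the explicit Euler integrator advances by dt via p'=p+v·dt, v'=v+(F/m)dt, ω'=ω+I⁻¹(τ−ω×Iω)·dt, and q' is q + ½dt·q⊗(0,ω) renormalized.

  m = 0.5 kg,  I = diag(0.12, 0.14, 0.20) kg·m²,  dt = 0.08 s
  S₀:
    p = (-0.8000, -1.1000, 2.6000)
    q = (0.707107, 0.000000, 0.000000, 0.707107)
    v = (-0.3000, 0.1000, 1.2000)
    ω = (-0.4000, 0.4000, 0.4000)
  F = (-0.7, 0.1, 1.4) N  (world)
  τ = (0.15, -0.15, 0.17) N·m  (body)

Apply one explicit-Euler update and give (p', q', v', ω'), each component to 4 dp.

new position p' = (-0.8240, -1.0920, 2.6960)
v' = v + a·dt = (-0.4120, 0.1160, 1.4240)
precession coupling ω×(Iω) = (0.0096, 0.0128, -0.0032)
α = I⁻¹(τ − ω×Iω) = (1.1700, -1.1629, 0.8660)
ω + α·dt = (-0.3064, 0.3070, 0.4693)
q⊗(0,ω) = (-0.2828428, -0.5656856, 0.0000000, 0.2828428)
q + ½dt·q⊗(0,ω), renormalized = (0.6955, -0.0226, 0.0000, 0.7181)

p' = (-0.8240, -1.0920, 2.6960)
q' = (0.6955, -0.0226, 0.0000, 0.7181)
v' = (-0.4120, 0.1160, 1.4240)
ω' = (-0.3064, 0.3070, 0.4693)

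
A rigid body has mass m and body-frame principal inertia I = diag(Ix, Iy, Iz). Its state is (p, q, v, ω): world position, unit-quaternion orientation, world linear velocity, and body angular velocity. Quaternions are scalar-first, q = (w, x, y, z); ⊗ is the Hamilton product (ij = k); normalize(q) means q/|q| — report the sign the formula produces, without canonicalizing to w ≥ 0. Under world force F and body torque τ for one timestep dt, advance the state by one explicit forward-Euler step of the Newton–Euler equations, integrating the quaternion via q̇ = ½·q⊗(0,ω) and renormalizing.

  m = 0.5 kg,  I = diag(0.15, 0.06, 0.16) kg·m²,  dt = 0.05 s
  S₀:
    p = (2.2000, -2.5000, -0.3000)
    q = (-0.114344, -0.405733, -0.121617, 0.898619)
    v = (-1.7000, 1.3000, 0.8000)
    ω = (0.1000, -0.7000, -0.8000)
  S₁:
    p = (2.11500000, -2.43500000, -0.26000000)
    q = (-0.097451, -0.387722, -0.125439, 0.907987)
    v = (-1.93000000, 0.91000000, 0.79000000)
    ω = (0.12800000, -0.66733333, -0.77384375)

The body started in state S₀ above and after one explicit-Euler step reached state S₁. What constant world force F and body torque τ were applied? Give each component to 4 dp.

v₁ − v₀ = (-0.23000000, -0.39000000, -0.01000000)
F = m·Δv/dt = (-2.3000, -3.9000, -0.1000)
rate change Δω = (0.02800000, 0.03266667, 0.02615625)
precession coupling = (0.0560, 0.0008, 0.0063)
applied torque τ = (0.1400, 0.0400, 0.0900)

F = (-2.3000, -3.9000, -0.1000)
τ = (0.1400, 0.0400, 0.0900)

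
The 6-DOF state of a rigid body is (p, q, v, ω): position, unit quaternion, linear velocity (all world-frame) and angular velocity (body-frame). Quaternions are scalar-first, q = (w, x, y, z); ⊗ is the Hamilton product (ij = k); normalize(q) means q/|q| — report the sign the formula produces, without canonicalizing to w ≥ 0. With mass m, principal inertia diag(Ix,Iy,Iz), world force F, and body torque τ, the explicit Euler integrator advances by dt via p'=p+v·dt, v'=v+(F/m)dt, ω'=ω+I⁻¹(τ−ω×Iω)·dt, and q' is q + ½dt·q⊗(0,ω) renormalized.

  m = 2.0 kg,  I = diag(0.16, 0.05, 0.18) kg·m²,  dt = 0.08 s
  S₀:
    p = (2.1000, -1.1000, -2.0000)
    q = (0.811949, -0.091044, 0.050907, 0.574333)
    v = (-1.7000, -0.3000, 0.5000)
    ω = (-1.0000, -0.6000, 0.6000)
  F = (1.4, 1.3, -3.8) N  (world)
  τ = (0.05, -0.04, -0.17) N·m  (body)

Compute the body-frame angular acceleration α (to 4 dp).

gyro term ω×Iω = (-0.0468, 0.0120, -0.0660)
angular accel α = (0.6050, -1.0400, -0.5778)

α = (0.6050, -1.0400, -0.5778)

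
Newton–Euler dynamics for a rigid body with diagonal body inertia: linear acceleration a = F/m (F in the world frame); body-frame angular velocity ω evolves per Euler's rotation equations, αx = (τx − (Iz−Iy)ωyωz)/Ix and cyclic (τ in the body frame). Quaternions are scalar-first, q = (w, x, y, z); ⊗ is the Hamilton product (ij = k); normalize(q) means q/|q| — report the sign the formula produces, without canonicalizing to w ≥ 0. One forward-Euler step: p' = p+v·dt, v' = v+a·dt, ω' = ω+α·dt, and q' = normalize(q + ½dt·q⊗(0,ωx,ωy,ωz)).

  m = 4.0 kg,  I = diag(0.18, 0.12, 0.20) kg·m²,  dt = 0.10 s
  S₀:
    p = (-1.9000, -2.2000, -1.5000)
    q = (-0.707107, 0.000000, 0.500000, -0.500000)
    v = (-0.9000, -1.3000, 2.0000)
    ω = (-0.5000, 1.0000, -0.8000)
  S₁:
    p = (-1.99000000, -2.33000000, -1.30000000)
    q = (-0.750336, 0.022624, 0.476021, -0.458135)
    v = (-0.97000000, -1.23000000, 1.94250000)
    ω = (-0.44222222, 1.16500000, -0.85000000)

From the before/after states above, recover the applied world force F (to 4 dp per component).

velocity change Δv = (-0.07000000, 0.07000000, -0.05750000)
F = m·Δv/dt = (-2.8000, 2.8000, -2.3000)

F = (-2.8000, 2.8000, -2.3000)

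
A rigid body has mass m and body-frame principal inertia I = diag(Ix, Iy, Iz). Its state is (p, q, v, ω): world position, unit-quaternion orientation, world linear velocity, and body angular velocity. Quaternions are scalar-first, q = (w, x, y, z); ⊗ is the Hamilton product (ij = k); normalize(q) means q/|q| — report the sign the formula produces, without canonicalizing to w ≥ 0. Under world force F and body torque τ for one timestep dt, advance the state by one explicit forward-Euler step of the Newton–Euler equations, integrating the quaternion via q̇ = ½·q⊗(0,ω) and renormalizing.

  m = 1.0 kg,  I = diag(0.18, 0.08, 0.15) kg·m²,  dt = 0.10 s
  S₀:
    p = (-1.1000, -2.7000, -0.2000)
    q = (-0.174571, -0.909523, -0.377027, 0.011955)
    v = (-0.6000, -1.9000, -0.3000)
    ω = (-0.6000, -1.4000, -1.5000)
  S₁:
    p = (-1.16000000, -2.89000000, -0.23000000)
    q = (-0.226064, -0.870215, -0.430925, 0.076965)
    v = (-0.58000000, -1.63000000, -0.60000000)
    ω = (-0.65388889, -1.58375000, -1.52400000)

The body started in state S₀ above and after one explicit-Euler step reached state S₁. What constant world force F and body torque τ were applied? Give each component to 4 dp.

rate change Δω = (-0.05388889, -0.18375000, -0.02400000)
precession coupling = (0.1470, 0.0270, -0.0840)
τ = I·(Δω/dt) + ω₀×(Iω₀) = (0.0500, -0.1200, -0.1200)
Δv = v₁−v₀ = (0.02000000, 0.27000000, -0.30000000)
m·(v₁−v₀)/dt = (0.2000, 2.7000, -3.0000)

F = (0.2000, 2.7000, -3.0000)
τ = (0.0500, -0.1200, -0.1200)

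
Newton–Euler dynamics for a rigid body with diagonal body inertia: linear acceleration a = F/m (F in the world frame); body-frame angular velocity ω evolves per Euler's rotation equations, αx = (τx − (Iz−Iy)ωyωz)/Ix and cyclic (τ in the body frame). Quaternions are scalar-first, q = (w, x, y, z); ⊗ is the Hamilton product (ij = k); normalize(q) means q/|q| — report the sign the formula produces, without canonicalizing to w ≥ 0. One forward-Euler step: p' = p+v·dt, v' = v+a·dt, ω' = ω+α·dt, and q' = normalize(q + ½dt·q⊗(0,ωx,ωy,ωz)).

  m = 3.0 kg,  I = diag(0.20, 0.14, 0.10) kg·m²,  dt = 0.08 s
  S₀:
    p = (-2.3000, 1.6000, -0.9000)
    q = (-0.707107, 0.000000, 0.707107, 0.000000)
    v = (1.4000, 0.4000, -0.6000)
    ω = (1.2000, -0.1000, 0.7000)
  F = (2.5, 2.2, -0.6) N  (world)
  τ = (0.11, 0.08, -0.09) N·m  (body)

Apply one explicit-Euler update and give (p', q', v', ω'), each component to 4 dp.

p' = (-2.1880, 1.6320, -0.9480)
q' = (-0.7032, -0.0141, 0.7088, -0.0537)
v' = (1.4667, 0.4587, -0.6160)
ω' = (1.2429, -0.1023, 0.6222)

angular accel α = (0.5360, -0.0286, -0.9720)
ω' = ω + α·dt = (1.2429, -0.1023, 0.6222)
q⊗(0,ω) = (0.0707107, -0.3535535, 0.0707107, -1.3435033)
q' = normalize(q + ½dt·q⊗(0,ω)) = (-0.7032, -0.0141, 0.7088, -0.0537)
p + v·dt = (-2.1880, 1.6320, -0.9480)
v' = v + a·dt = (1.4667, 0.4587, -0.6160)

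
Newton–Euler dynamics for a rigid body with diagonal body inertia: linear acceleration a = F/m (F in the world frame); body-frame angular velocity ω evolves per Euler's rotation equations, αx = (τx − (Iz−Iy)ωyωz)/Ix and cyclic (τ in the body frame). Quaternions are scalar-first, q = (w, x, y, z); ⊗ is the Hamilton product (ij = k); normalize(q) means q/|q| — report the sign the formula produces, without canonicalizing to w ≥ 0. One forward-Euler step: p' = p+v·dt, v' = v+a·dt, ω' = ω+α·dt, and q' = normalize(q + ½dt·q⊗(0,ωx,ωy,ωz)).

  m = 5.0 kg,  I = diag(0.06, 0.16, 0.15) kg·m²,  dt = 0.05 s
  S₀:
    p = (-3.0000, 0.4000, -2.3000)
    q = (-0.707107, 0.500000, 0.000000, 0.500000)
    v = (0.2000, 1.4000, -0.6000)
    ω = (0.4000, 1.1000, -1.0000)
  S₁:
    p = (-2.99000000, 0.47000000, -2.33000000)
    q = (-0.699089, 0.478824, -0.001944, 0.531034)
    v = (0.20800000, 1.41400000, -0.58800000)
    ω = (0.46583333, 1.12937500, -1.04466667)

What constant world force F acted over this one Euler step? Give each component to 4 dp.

F = (0.8000, 1.4000, 1.2000)

Δv = v₁−v₀ = (0.00800000, 0.01400000, 0.01200000)
applied force F = (0.8000, 1.4000, 1.2000)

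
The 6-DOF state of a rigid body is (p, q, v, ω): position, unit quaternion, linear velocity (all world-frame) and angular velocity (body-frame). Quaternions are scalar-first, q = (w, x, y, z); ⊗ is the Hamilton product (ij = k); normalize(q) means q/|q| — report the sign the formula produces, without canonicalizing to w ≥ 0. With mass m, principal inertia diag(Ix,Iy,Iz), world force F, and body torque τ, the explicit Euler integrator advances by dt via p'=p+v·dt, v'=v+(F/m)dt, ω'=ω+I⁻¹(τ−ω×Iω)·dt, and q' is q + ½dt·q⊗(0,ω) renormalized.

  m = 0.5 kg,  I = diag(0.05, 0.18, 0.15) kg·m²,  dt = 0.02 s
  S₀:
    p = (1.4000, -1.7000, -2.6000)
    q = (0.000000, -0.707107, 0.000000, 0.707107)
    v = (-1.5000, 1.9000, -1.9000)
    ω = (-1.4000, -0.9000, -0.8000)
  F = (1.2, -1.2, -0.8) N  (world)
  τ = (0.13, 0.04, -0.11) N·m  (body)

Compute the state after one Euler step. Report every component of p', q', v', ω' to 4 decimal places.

p' = (1.3700, -1.6620, -2.6380)
q' = (-0.0042, -0.7006, -0.0156, 0.7133)
v' = (-1.4520, 1.8520, -1.9320)
ω' = (-1.3394, -0.8831, -0.8365)

p' = p + v·dt = (1.3700, -1.6620, -2.6380)
v + (F/m)dt = (-1.4520, 1.8520, -1.9320)
ω×(Iω) gyroscopic = (-0.0216, -0.1120, 0.1638)
angular accel α = (3.0320, 0.8444, -1.8253)
ω + α·dt = (-1.3394, -0.8831, -0.8365)
Hamilton product q⊗(0,ω) = (-0.4242642, 0.6363963, -1.5556354, 0.6363963)
q + ½dt·q⊗(0,ω), renormalized = (-0.0042, -0.7006, -0.0156, 0.7133)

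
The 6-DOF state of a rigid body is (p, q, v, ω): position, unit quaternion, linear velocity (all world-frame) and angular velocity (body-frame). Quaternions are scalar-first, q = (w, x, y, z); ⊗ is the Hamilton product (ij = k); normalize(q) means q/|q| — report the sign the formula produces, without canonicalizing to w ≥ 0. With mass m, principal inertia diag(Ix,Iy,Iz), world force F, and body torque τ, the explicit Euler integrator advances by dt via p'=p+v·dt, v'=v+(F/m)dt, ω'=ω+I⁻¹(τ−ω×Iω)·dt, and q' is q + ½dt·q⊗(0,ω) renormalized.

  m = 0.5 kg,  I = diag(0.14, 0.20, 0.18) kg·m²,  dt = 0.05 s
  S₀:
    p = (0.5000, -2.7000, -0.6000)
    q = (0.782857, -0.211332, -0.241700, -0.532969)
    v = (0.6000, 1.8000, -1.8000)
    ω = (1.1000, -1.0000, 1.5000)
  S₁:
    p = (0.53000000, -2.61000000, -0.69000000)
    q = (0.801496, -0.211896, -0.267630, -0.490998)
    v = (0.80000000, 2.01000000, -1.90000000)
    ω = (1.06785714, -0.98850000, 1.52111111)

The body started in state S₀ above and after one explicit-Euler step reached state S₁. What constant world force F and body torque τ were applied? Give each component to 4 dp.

ω₁ − ω₀ = (-0.03214286, 0.01150000, 0.02111111)
gyro term ω₀×Iω₀ = (0.0300, -0.0660, -0.0660)
applied torque τ = (-0.0600, -0.0200, 0.0100)
v₁ − v₀ = (0.20000000, 0.21000000, -0.10000000)
F = m·Δv/dt = (2.0000, 2.1000, -1.0000)

F = (2.0000, 2.1000, -1.0000)
τ = (-0.0600, -0.0200, 0.0100)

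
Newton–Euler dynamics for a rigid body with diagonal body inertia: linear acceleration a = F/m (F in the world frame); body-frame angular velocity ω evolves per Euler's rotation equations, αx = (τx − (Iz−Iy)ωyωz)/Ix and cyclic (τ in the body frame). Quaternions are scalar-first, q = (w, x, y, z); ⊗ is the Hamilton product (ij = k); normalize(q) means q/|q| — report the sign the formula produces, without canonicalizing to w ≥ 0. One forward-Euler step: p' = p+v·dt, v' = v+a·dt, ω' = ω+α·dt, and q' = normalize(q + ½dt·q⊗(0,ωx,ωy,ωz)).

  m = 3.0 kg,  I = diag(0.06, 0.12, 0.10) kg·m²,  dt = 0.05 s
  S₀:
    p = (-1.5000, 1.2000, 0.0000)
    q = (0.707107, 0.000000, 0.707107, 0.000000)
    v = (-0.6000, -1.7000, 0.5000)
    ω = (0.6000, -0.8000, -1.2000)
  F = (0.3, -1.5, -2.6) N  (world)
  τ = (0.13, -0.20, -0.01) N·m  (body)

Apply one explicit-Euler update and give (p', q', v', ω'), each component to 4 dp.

a = (0.1000, -0.5000, -0.8667)
new position p' = (-1.5300, 1.1150, 0.0250)
new velocity v' = (-0.5950, -1.7250, 0.4567)
precession coupling ω×(Iω) = (-0.0192, 0.0288, -0.0288)
angular accel α = (2.4867, -1.9067, 0.1880)
ω + α·dt = (0.7243, -0.8953, -1.1906)
q⊗(0,ω) = (0.5656856, -0.4242642, -0.5656856, -1.2727926)
q' = normalize(q + ½dt·q⊗(0,ω)) = (0.7207, -0.0106, 0.6924, -0.0318)

p' = (-1.5300, 1.1150, 0.0250)
q' = (0.7207, -0.0106, 0.6924, -0.0318)
v' = (-0.5950, -1.7250, 0.4567)
ω' = (0.7243, -0.8953, -1.1906)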